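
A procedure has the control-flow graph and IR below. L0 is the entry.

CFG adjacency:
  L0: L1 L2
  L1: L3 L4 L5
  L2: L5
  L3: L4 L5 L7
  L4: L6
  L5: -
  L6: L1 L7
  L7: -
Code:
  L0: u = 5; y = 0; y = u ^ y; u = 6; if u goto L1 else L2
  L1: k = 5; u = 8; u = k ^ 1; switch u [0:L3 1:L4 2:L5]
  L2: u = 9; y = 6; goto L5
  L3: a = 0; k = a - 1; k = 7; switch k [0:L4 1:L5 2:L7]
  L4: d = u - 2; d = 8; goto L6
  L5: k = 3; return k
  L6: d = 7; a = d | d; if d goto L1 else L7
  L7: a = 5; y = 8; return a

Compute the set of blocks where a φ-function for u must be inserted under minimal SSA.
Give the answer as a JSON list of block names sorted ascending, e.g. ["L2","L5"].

idom tree: L1←L0 L2←L0 L3←L1 L4←L1 L5←L0 L6←L4 L7←L1
Dom∩ at merges:
  L1: preds {L0,L6}: {L0} ∩ {L0,L1,L4,L6} = {L0}; idom=L0
  L4: preds {L1,L3}: {L0,L1} ∩ {L0,L1,L3} = {L0,L1}; idom=L1
  L5: preds {L1,L2,L3}: {L0,L1} ∩ {L0,L2} ∩ {L0,L1,L3} = {L0}; idom=L0
  L7: preds {L3,L6}: {L0,L1,L3} ∩ {L0,L1,L4,L6} = {L0,L1}; idom=L1

DF walk-up:
  L1←L0: walk · to L0
  L1←L6: walk L6→L4→L1 to L0
  L4←L1: walk · to L1
  L4←L3: walk L3 to L1
  L5←L1: walk L1 to L0
  L5←L2: walk L2 to L0
  L5←L3: walk L3→L1 to L0
  L7←L3: walk L3 to L1
  L7←L6: walk L6→L4 to L1
  L0 → ∅
  L1 → {L1,L5}
  L2 → {L5}
  L3 → {L4,L5,L7}
  L4 → {L1,L7}
  L5 → ∅
  L6 → {L1,L7}
  L7 → ∅

φ for u: defs {L0,L1,L2}
  DF⁺ = {L1,L5}

Answer: ["L1", "L5"]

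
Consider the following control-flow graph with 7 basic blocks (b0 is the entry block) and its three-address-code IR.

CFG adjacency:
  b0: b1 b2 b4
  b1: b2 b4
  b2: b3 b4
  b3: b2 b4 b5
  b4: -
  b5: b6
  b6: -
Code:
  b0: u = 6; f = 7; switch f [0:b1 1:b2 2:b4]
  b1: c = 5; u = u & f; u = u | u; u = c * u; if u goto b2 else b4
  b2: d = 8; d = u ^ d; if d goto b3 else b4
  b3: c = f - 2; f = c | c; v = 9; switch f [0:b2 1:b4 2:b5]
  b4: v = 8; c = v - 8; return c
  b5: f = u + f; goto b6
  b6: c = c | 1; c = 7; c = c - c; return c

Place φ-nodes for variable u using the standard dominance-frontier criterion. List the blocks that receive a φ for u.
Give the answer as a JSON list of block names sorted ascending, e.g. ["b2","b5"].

Answer: ["b2", "b4"]

Analysis:
idom tree: b1←b0 b2←b0 b3←b2 b4←b0 b5←b3 b6←b5
Dom at joins:
  b2: preds {b0,b1,b3}: {b0} ∩ {b0,b1} ∩ {b0,b2,b3} = {b0}; idom=b0
  b4: preds {b0,b1,b2,b3}: {b0} ∩ {b0,b1} ∩ {b0,b2} ∩ {b0,b2,b3} = {b0}; idom=b0

DF derivation:
  join b2 pred b0: · stop@b0
  join b2 pred b1: b1 stop@b0
  join b2 pred b3: b3→b2 stop@b0
  join b4 pred b0: · stop@b0
  join b4 pred b1: b1 stop@b0
  join b4 pred b2: b2 stop@b0
  join b4 pred b3: b3→b2 stop@b0
  b0: DF=∅
  b1: DF={b2,b4}
  b2: DF={b2,b4}
  b3: DF={b2,b4}
  b4: DF=∅
  b5: DF=∅
  b6: DF=∅

φ for u: defs {b0,b1}
  DF⁺ = {b2,b4}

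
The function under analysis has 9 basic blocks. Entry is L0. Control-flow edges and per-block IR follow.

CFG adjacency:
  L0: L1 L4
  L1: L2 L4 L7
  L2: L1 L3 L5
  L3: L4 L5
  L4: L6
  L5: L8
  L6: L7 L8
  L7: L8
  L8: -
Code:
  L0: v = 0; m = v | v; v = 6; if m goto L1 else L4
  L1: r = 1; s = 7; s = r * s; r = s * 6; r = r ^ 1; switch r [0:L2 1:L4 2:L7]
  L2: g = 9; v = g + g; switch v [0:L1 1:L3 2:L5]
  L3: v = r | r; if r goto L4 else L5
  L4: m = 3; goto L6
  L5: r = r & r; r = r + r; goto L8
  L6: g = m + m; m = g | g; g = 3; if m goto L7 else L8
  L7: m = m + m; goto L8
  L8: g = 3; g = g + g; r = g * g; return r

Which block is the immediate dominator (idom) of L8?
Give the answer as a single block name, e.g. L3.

Answer: L0

Derivation:
idom tree: L1←L0 L2←L1 L3←L2 L4←L0 L5←L2 L6←L4 L7←L0 L8←L0
Join-block Dom:
  L1: preds {L0,L2}: {L0} ∩ {L0,L1,L2} = {L0}; idom=L0
  L4: preds {L0,L1,L3}: {L0} ∩ {L0,L1} ∩ {L0,L1,L2,L3} = {L0}; idom=L0
  L5: preds {L2,L3}: {L0,L1,L2} ∩ {L0,L1,L2,L3} = {L0,L1,L2}; idom=L2
  L7: preds {L1,L6}: {L0,L1} ∩ {L0,L4,L6} = {L0}; idom=L0
  L8: preds {L5,L6,L7}: {L0,L1,L2,L5} ∩ {L0,L4,L6} ∩ {L0,L7} = {L0}; idom=L0

idom(L8) = L0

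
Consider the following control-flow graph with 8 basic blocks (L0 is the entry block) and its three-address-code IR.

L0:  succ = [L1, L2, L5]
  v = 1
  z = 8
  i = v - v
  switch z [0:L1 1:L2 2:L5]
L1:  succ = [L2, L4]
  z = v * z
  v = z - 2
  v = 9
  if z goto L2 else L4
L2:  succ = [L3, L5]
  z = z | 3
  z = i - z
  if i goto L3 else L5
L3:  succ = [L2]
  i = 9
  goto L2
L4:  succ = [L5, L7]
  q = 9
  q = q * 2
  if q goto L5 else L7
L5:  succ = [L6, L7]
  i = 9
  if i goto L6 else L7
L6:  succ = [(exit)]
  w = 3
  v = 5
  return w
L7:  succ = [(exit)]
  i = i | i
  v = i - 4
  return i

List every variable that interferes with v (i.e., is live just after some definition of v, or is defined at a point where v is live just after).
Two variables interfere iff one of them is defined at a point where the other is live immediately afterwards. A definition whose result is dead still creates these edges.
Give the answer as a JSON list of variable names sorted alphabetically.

Answer: ["i", "w", "z"]

Derivation:
Per-block:
  L0: def={i,v,z} ue=∅
  L1: def={v,z} ue={v,z}
  L2: def={z} ue={i,z}
  L3: def={i} ue=∅
  L4: def={q} ue=∅
  L5: def={i} ue=∅
  L6: def={v,w} ue=∅
  L7: def={i,v} ue={i}

Live sets:
  live L0: ∅→{i,v,z}
  live L1: {i,v,z}→{i,z}
  live L2: {i,z}→{z}
  live L3: {z}→{i,z}
  live L4: {i}→{i}
  live L5: ∅→{i}
  live L6: ∅→∅
  live L7: {i}→∅

Interference:
  i↔{q,v,z}
  q↔{i}
  v↔{i,w,z}
  w↔{v}
  z↔{i,v}

N(v) = ["i", "w", "z"]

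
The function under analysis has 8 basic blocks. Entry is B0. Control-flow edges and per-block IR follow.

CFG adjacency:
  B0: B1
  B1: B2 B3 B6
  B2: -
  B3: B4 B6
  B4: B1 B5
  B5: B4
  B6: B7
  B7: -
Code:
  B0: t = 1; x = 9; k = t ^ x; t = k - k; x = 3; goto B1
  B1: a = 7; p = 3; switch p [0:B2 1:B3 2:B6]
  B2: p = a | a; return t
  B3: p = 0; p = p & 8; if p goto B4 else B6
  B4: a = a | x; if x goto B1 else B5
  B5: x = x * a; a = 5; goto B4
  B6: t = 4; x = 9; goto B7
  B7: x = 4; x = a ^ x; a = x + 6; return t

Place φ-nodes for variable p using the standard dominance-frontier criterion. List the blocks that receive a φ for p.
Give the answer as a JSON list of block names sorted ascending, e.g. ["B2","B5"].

idom tree: B1←B0 B2←B1 B3←B1 B4←B3 B5←B4 B6←B1 B7←B6
Dom∩ at merges:
  B1: preds {B0,B4}: {B0} ∩ {B0,B1,B3,B4} = {B0}; idom=B0
  B4: preds {B3,B5}: {B0,B1,B3} ∩ {B0,B1,B3,B4,B5} = {B0,B1,B3}; idom=B3
  B6: preds {B1,B3}: {B0,B1} ∩ {B0,B1,B3} = {B0,B1}; idom=B1

Frontier:
  join B1 pred B0: · stop@B0
  join B1 pred B4: B4→B3→B1 stop@B0
  join B4 pred B3: · stop@B3
  join B4 pred B5: B5→B4 stop@B3
  join B6 pred B1: · stop@B1
  join B6 pred B3: B3 stop@B1
  DF(B0)=∅
  DF(B1)={B1}
  DF(B2)=∅
  DF(B3)={B1,B6}
  DF(B4)={B1,B4}
  DF(B5)={B4}
  DF(B6)=∅
  DF(B7)=∅

φ for p: defs {B1,B2,B3}
  DF⁺ = {B1,B6}

Answer: ["B1", "B6"]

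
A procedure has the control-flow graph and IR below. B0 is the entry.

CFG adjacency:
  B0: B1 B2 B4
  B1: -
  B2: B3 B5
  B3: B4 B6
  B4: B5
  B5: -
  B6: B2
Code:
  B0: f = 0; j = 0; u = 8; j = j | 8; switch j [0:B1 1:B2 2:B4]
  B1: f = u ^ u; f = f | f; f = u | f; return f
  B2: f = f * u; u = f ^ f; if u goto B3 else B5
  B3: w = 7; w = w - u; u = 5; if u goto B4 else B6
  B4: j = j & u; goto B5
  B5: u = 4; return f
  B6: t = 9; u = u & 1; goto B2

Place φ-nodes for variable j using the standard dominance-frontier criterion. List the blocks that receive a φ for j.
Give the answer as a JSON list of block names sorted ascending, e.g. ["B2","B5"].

Answer: ["B5"]

Analysis:
idom tree: B1←B0 B2←B0 B3←B2 B4←B0 B5←B0 B6←B3
Dom at joins:
  B2: preds {B0,B6}: {B0} ∩ {B0,B2,B3,B6} = {B0}; idom=B0
  B4: preds {B0,B3}: {B0} ∩ {B0,B2,B3} = {B0}; idom=B0
  B5: preds {B2,B4}: {B0,B2} ∩ {B0,B4} = {B0}; idom=B0

Frontier:
  B2←B0: walk · to B0
  B2←B6: walk B6→B3→B2 to B0
  B4←B0: walk · to B0
  B4←B3: walk B3→B2 to B0
  B5←B2: walk B2 to B0
  B5←B4: walk B4 to B0
  B0 → ∅
  B1 → ∅
  B2 → {B2,B4,B5}
  B3 → {B2,B4}
  B4 → {B5}
  B5 → ∅
  B6 → {B2}

φ for j: defs {B0,B4}
  DF⁺ = {B5}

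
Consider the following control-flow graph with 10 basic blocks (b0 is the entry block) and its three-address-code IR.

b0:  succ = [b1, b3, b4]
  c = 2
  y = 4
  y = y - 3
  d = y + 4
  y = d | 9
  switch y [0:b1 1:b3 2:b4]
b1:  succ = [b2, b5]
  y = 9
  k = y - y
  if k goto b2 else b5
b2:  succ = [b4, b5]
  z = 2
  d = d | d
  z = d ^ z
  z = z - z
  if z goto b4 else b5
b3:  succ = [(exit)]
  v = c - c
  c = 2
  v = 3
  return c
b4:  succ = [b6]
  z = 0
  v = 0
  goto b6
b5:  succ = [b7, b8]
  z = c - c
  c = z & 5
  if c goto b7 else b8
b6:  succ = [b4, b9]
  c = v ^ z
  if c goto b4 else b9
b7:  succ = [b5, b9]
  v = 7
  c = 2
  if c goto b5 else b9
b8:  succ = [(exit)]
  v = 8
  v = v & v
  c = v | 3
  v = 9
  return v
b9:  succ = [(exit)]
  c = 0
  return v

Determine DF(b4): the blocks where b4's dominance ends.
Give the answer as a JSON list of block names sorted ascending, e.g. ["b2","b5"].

idom tree: b1←b0 b2←b1 b3←b0 b4←b0 b5←b1 b6←b4 b7←b5 b8←b5 b9←b0
Dom∩ at merges:
  b4: preds {b0,b2,b6}: {b0} ∩ {b0,b1,b2} ∩ {b0,b4,b6} = {b0}; idom=b0
  b5: preds {b1,b2,b7}: {b0,b1} ∩ {b0,b1,b2} ∩ {b0,b1,b5,b7} = {b0,b1}; idom=b1
  b9: preds {b6,b7}: {b0,b4,b6} ∩ {b0,b1,b5,b7} = {b0}; idom=b0

DF walk-up:
  join b4 pred b0: · stop@b0
  join b4 pred b2: b2→b1 stop@b0
  join b4 pred b6: b6→b4 stop@b0
  join b5 pred b1: · stop@b1
  join b5 pred b2: b2 stop@b1
  join b5 pred b7: b7→b5 stop@b1
  join b9 pred b6: b6→b4 stop@b0
  join b9 pred b7: b7→b5→b1 stop@b0
  DF(b0)=∅
  DF(b1)={b4,b9}
  DF(b2)={b4,b5}
  DF(b3)=∅
  DF(b4)={b4,b9}
  DF(b5)={b5,b9}
  DF(b6)={b4,b9}
  DF(b7)={b5,b9}
  DF(b8)=∅
  DF(b9)=∅

DF(b4) = ["b4", "b9"]

Answer: ["b4", "b9"]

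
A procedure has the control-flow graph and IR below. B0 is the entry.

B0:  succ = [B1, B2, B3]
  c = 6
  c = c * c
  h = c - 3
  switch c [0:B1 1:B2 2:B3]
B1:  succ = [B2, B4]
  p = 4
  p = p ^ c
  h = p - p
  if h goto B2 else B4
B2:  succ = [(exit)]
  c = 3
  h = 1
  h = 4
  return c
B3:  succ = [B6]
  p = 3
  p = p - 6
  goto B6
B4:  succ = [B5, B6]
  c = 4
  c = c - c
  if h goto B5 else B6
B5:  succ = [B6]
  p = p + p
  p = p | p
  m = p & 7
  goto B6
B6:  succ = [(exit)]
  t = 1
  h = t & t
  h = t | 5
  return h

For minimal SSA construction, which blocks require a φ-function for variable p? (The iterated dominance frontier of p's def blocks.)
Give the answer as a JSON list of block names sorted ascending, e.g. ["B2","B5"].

idom tree: B1←B0 B2←B0 B3←B0 B4←B1 B5←B4 B6←B0
Dom at joins:
  B2: preds {B0,B1}: {B0} ∩ {B0,B1} = {B0}; idom=B0
  B6: preds {B3,B4,B5}: {B0,B3} ∩ {B0,B1,B4} ∩ {B0,B1,B4,B5} = {B0}; idom=B0

Frontier:
  B2←B0: walk · to B0
  B2←B1: walk B1 to B0
  B6←B3: walk B3 to B0
  B6←B4: walk B4→B1 to B0
  B6←B5: walk B5→B4→B1 to B0
  DF(B0)=∅
  DF(B1)={B2,B6}
  DF(B2)=∅
  DF(B3)={B6}
  DF(B4)={B6}
  DF(B5)={B6}
  DF(B6)=∅

φ for p: defs {B1,B3,B5}
  DF⁺ = {B2,B6}

Answer: ["B2", "B6"]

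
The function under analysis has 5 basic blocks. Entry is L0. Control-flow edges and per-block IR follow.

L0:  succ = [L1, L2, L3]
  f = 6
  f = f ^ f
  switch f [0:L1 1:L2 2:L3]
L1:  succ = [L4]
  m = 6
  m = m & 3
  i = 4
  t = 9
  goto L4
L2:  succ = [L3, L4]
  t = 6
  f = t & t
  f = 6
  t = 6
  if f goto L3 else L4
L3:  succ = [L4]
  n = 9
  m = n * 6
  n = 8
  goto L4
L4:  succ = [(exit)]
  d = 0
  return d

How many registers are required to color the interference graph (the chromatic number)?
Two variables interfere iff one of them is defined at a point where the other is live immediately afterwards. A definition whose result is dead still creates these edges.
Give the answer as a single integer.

Block summaries:
  L0: def={f} ue=∅
  L1: def={i,m,t} ue=∅
  L2: def={f,t} ue=∅
  L3: def={m,n} ue=∅
  L4: def={d} ue=∅

Live sets:
  L0 li=∅ lo=∅
  L1 li=∅ lo=∅
  L2 li=∅ lo=∅
  L3 li=∅ lo=∅
  L4 li=∅ lo=∅

Interference:
  d↔∅
  f↔{t}
  i↔∅
  m↔∅
  n↔∅
  t↔{f}

Chromatic number:
  clique {f,t} ⇒ need ≥ 2
  assign d→r0 f→r0 i→r0 m→r0 n→r0 t→r1 — no edge inside a register ⇒ χ ≤ 2
  χ = 2

Answer: 2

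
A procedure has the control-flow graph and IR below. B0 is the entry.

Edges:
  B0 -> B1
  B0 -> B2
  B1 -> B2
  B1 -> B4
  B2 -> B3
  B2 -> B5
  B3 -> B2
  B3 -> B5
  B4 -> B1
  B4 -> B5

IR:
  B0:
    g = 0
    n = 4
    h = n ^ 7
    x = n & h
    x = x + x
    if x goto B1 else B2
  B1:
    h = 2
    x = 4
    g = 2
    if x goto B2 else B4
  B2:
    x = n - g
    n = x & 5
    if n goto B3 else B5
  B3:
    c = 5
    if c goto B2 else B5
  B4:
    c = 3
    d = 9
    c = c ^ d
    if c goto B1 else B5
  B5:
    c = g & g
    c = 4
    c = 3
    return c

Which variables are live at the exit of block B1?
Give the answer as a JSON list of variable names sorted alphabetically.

Answer: ["g", "n"]

Derivation:
Per-block:
  B0: def={g,h,n,x} ue=∅
  B1: def={g,h,x} ue=∅
  B2: def={n,x} ue={g,n}
  B3: def={c} ue=∅
  B4: def={c,d} ue=∅
  B5: def={c} ue={g}

Backward fixpoint:
  B0: in=∅ out={g,n}
  B1: in={n} out={g,n}
  B2: in={g,n} out={g,n}
  B3: in={g,n} out={g,n}
  B4: in={g,n} out={g,n}
  B5: in={g} out=∅

live-out(B1) = ["g", "n"]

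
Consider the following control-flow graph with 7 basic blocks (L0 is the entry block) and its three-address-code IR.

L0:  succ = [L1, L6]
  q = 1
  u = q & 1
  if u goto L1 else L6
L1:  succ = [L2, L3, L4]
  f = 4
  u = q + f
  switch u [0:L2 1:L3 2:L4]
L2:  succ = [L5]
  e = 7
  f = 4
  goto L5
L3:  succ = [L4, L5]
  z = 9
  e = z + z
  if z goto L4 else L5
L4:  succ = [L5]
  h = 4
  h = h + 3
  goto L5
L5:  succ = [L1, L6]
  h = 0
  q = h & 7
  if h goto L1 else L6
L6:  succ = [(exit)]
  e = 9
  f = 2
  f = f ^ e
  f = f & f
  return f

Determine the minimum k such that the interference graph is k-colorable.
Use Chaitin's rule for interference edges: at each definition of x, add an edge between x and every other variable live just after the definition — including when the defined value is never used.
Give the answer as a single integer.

Answer: 2

Analysis:
Block summaries:
  L0: {q,u} / ∅
  L1: {f,u} / {q}
  L2: {e,f} / ∅
  L3: {e,z} / ∅
  L4: {h} / ∅
  L5: {h,q} / ∅
  L6: {e,f} / ∅

Backward fixpoint:
  live L0: ∅→{q}
  live L1: {q}→∅
  live L2: ∅→∅
  live L3: ∅→∅
  live L4: ∅→∅
  live L5: ∅→{q}
  live L6: ∅→∅

Interfere edges:
  e: {f,z}
  f: {e,q}
  h: {q}
  q: {f,h,u}
  u: {q}
  z: {e}

Colouring:
  {e,f} pairwise interfere (2-clique) ⇒ χ ≥ 2
  assign e→c0 f→c1 h→c1 q→c0 u→c1 z→c1 — no edge inside a register ⇒ χ ≤ 2
  χ = 2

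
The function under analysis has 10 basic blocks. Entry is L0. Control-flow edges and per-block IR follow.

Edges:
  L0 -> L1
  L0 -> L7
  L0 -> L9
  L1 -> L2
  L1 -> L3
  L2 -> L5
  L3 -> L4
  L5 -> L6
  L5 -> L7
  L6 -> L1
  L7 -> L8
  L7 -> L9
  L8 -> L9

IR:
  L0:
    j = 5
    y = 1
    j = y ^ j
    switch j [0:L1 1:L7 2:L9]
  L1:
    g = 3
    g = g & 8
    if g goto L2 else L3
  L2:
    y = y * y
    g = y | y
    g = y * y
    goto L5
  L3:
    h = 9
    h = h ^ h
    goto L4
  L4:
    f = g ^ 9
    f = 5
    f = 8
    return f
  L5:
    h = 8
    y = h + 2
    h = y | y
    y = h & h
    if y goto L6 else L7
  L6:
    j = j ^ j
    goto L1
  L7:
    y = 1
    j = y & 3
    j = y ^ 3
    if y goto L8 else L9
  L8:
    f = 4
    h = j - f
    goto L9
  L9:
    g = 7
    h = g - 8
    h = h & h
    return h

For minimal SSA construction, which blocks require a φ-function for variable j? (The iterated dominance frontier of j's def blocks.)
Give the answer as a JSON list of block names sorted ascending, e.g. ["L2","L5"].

idom tree: L1←L0 L2←L1 L3←L1 L4←L3 L5←L2 L6←L5 L7←L0 L8←L7 L9←L0
Join-block Dom:
  L1: preds {L0,L6}: {L0} ∩ {L0,L1,L2,L5,L6} = {L0}; idom=L0
  L7: preds {L0,L5}: {L0} ∩ {L0,L1,L2,L5} = {L0}; idom=L0
  L9: preds {L0,L7,L8}: {L0} ∩ {L0,L7} ∩ {L0,L7,L8} = {L0}; idom=L0

Frontier:
  L1←L0: walk · to L0
  L1←L6: walk L6→L5→L2→L1 to L0
  L7←L0: walk · to L0
  L7←L5: walk L5→L2→L1 to L0
  L9←L0: walk · to L0
  L9←L7: walk L7 to L0
  L9←L8: walk L8→L7 to L0
  L0 → ∅
  L1 → {L1,L7}
  L2 → {L1,L7}
  L3 → ∅
  L4 → ∅
  L5 → {L1,L7}
  L6 → {L1}
  L7 → {L9}
  L8 → {L9}
  L9 → ∅

φ for j: defs {L0,L6,L7}
  DF⁺ = {L1,L7,L9}

Answer: ["L1", "L7", "L9"]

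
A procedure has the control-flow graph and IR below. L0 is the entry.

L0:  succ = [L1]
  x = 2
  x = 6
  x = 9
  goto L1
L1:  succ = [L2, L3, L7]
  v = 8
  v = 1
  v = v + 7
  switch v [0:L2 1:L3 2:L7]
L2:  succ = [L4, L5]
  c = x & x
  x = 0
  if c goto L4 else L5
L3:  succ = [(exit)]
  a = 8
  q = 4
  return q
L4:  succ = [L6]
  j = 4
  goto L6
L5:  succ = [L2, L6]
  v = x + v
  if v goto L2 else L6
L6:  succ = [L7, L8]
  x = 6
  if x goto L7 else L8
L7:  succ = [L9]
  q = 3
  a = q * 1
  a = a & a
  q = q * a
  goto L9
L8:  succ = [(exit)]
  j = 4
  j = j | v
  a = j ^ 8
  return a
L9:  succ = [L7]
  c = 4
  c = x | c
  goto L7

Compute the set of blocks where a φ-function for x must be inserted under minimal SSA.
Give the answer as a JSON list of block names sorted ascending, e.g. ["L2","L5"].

idom tree: L1←L0 L2←L1 L3←L1 L4←L2 L5←L2 L6←L2 L7←L1 L8←L6 L9←L7
Dom∩ at merges:
  L2: preds {L1,L5}: {L0,L1} ∩ {L0,L1,L2,L5} = {L0,L1}; idom=L1
  L6: preds {L4,L5}: {L0,L1,L2,L4} ∩ {L0,L1,L2,L5} = {L0,L1,L2}; idom=L2
  L7: preds {L1,L6,L9}: {L0,L1} ∩ {L0,L1,L2,L6} ∩ {L0,L1,L7,L9} = {L0,L1}; idom=L1

DF walk-up:
  L2←L1: walk · to L1
  L2←L5: walk L5→L2 to L1
  L6←L4: walk L4 to L2
  L6←L5: walk L5 to L2
  L7←L1: walk · to L1
  L7←L6: walk L6→L2 to L1
  L7←L9: walk L9→L7 to L1
  L0: DF=∅
  L1: DF=∅
  L2: DF={L2,L7}
  L3: DF=∅
  L4: DF={L6}
  L5: DF={L2,L6}
  L6: DF={L7}
  L7: DF={L7}
  L8: DF=∅
  L9: DF={L7}

φ for x: defs {L0,L2,L6}
  DF⁺ = {L2,L7}

Answer: ["L2", "L7"]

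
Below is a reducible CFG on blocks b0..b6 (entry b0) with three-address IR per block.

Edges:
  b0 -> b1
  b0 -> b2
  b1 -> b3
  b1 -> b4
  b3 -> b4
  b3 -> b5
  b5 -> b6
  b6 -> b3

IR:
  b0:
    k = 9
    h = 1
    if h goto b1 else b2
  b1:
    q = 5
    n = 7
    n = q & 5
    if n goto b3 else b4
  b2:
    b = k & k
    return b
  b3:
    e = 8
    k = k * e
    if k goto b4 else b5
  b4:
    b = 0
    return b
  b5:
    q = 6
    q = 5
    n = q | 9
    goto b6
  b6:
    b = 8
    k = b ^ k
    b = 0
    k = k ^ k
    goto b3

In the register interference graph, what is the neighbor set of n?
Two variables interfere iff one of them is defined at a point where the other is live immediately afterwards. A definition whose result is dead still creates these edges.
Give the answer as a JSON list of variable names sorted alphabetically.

Per-block:
  b0 def {h,k} use ∅
  b1 def {n,q} use ∅
  b2 def {b} use {k}
  b3 def {e,k} use {k}
  b4 def {b} use ∅
  b5 def {n,q} use ∅
  b6 def {b,k} use {k}

Liveness:
  b0: in=∅ out={k}
  b1: in={k} out={k}
  b2: in={k} out=∅
  b3: in={k} out={k}
  b4: in=∅ out=∅
  b5: in={k} out={k}
  b6: in={k} out={k}

Conflict graph:
  b — {k}
  e — {k}
  h — {k}
  k — {b,e,h,n,q}
  n — {k,q}
  q — {k,n}

N(n) = ["k", "q"]

Answer: ["k", "q"]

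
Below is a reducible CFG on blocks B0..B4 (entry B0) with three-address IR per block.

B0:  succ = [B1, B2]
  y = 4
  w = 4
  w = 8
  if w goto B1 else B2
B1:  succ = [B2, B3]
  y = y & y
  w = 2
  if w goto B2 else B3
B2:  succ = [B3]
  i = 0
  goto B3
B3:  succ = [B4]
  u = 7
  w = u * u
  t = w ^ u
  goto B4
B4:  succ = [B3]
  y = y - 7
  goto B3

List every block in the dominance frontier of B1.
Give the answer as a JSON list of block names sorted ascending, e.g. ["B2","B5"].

Answer: ["B2", "B3"]

Working:
idom tree: B1←B0 B2←B0 B3←B0 B4←B3
Dom∩ at merges:
  B2: preds {B0,B1}: {B0} ∩ {B0,B1} = {B0}; idom=B0
  B3: preds {B1,B2,B4}: {B0,B1} ∩ {B0,B2} ∩ {B0,B3,B4} = {B0}; idom=B0

DF derivation:
  join B2 pred B0: · stop@B0
  join B2 pred B1: B1 stop@B0
  join B3 pred B1: B1 stop@B0
  join B3 pred B2: B2 stop@B0
  join B3 pred B4: B4→B3 stop@B0
  B0 → ∅
  B1 → {B2,B3}
  B2 → {B3}
  B3 → {B3}
  B4 → {B3}

DF(B1) = ["B2", "B3"]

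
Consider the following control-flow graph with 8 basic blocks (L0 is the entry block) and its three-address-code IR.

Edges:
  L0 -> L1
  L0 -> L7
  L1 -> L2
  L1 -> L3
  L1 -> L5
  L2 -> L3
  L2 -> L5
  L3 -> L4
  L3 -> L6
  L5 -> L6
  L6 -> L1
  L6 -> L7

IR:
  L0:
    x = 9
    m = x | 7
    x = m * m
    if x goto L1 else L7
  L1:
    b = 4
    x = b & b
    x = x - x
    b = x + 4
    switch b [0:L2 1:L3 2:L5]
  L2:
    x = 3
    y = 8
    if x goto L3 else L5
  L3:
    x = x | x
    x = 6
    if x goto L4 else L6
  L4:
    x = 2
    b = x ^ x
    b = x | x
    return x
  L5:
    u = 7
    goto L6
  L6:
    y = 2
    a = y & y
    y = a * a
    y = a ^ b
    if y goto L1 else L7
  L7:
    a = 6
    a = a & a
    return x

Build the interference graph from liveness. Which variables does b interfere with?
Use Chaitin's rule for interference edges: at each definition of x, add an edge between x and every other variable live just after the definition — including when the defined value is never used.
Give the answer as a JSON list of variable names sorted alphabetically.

Answer: ["a", "u", "x", "y"]

Analysis:
Per-block:
  L0: def={m,x} ue=∅
  L1: def={b,x} ue=∅
  L2: def={x,y} ue=∅
  L3: def={x} ue={x}
  L4: def={b,x} ue=∅
  L5: def={u} ue=∅
  L6: def={a,y} ue={b}
  L7: def={a} ue={x}

Liveness:
  live L0: ∅→{x}
  live L1: ∅→{b,x}
  live L2: {b}→{b,x}
  live L3: {b,x}→{b,x}
  live L4: ∅→∅
  live L5: {b,x}→{b,x}
  live L6: {b,x}→{x}
  live L7: {x}→∅

Conflict graph:
  a: {b,x,y}
  b: {a,u,x,y}
  m: ∅
  u: {b,x}
  x: {a,b,u,y}
  y: {a,b,x}

N(b) = ["a", "u", "x", "y"]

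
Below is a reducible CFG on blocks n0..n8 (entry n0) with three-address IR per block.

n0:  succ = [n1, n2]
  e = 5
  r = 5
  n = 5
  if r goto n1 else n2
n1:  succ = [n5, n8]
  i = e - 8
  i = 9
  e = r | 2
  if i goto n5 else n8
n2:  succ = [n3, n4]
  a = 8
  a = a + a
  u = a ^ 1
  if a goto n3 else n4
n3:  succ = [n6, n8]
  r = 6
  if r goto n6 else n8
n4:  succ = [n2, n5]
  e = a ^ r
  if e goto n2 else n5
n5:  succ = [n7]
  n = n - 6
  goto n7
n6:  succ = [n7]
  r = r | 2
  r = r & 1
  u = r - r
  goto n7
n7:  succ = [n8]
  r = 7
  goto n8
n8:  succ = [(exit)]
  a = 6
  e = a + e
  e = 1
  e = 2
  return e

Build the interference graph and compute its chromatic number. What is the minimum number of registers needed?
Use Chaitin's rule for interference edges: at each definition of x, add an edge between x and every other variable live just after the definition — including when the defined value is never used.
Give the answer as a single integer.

Answer: 5

Working:
def/use:
  n0 def {e,n,r} use ∅
  n1 def {e,i} use {e,r}
  n2 def {a,u} use ∅
  n3 def {r} use ∅
  n4 def {e} use {a,r}
  n5 def {n} use {n}
  n6 def {r,u} use {r}
  n7 def {r} use ∅
  n8 def {a,e} use {e}

Live sets:
  n0 li=∅ lo={e,n,r}
  n1 li={e,n,r} lo={e,n}
  n2 li={e,n,r} lo={a,e,n,r}
  n3 li={e} lo={e,r}
  n4 li={a,n,r} lo={e,n,r}
  n5 li={e,n} lo={e}
  n6 li={e,r} lo={e}
  n7 li={e} lo={e}
  n8 li={e} lo=∅

Conflict graph:
  a — {e,n,r,u}
  e — {a,i,n,r,u}
  i — {e,n,r}
  n — {a,e,i,r,u}
  r — {a,e,i,n,u}
  u — {a,e,n,r}

Chromatic number:
  lower bound: {a,e,n,r,u} mutually conflict ⇒ χ ≥ 5
  5-colouring: R0={e}  R1={n}  R2={r}  R3={a,i}  R4={u}
  χ = 5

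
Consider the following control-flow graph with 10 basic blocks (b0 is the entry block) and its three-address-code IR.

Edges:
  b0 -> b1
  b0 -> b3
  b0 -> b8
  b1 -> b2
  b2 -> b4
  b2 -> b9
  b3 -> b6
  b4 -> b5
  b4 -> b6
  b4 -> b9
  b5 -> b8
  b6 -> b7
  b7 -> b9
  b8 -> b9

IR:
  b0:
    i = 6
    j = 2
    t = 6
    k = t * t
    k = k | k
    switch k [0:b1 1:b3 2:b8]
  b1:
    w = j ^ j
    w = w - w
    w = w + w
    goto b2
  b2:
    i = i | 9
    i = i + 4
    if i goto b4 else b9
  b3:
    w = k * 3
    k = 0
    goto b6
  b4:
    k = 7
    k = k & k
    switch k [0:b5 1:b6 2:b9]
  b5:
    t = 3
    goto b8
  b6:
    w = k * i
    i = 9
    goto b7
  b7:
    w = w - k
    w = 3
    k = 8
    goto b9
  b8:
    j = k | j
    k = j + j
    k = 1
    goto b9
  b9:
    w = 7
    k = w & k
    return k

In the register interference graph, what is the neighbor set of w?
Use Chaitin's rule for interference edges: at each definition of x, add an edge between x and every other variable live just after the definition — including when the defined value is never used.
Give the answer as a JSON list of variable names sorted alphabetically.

Answer: ["i", "j", "k"]

Analysis:
Per-block:
  b0: def={i,j,k,t} ue=∅
  b1: def={w} ue={j}
  b2: def={i} ue={i}
  b3: def={k,w} ue={k}
  b4: def={k} ue=∅
  b5: def={t} ue=∅
  b6: def={i,w} ue={i,k}
  b7: def={k,w} ue={k,w}
  b8: def={j,k} ue={j,k}
  b9: def={k,w} ue={k}

Liveness:
  live b0: ∅→{i,j,k}
  live b1: {i,j,k}→{i,j,k}
  live b2: {i,j,k}→{i,j,k}
  live b3: {i,k}→{i,k}
  live b4: {i,j}→{i,j,k}
  live b5: {j,k}→{j,k}
  live b6: {i,k}→{k,w}
  live b7: {k,w}→{k}
  live b8: {j,k}→{k}
  live b9: {k}→∅

Conflict graph:
  i — {j,k,t,w}
  j — {i,k,t,w}
  k — {i,j,t,w}
  t — {i,j,k}
  w — {i,j,k}

N(w) = ["i", "j", "k"]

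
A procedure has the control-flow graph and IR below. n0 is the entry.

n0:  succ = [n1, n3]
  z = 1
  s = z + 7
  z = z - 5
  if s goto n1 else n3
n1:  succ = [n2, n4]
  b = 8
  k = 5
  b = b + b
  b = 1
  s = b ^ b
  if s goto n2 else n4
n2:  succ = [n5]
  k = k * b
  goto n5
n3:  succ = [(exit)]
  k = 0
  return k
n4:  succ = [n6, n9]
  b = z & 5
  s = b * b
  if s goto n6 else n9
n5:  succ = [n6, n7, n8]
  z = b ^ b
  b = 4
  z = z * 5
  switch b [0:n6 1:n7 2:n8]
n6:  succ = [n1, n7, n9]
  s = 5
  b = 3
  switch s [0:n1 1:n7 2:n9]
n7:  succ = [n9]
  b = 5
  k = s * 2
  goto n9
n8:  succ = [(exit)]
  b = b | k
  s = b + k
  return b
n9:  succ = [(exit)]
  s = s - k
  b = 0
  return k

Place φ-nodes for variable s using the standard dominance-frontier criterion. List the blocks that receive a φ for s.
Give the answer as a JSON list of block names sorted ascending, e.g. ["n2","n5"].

idom tree: n1←n0 n2←n1 n3←n0 n4←n1 n5←n2 n6←n1 n7←n1 n8←n5 n9←n1
Dom at joins:
  n1: preds {n0,n6}: {n0} ∩ {n0,n1,n6} = {n0}; idom=n0
  n6: preds {n4,n5}: {n0,n1,n4} ∩ {n0,n1,n2,n5} = {n0,n1}; idom=n1
  n7: preds {n5,n6}: {n0,n1,n2,n5} ∩ {n0,n1,n6} = {n0,n1}; idom=n1
  n9: preds {n4,n6,n7}: {n0,n1,n4} ∩ {n0,n1,n6} ∩ {n0,n1,n7} = {n0,n1}; idom=n1

Frontier:
  n1←n0: walk · to n0
  n1←n6: walk n6→n1 to n0
  n6←n4: walk n4 to n1
  n6←n5: walk n5→n2 to n1
  n7←n5: walk n5→n2 to n1
  n7←n6: walk n6 to n1
  n9←n4: walk n4 to n1
  n9←n6: walk n6 to n1
  n9←n7: walk n7 to n1
  n0: DF=∅
  n1: DF={n1}
  n2: DF={n6,n7}
  n3: DF=∅
  n4: DF={n6,n9}
  n5: DF={n6,n7}
  n6: DF={n1,n7,n9}
  n7: DF={n9}
  n8: DF=∅
  n9: DF=∅

φ for s: defs {n0,n1,n4,n6,n8,n9}
  DF⁺ = {n1,n6,n7,n9}

Answer: ["n1", "n6", "n7", "n9"]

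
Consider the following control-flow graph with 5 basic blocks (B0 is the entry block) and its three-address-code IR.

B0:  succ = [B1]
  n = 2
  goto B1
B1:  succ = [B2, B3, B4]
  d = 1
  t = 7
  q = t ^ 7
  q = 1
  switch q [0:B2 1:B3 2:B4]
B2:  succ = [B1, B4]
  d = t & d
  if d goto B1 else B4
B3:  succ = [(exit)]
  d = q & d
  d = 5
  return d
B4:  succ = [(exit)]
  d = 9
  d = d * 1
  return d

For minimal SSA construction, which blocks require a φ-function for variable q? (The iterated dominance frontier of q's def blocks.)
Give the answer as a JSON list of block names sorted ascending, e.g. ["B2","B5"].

idom tree: B1←B0 B2←B1 B3←B1 B4←B1
Dom at joins:
  B1: preds {B0,B2}: {B0} ∩ {B0,B1,B2} = {B0}; idom=B0
  B4: preds {B1,B2}: {B0,B1} ∩ {B0,B1,B2} = {B0,B1}; idom=B1

Frontier:
  join B1 pred B0: · stop@B0
  join B1 pred B2: B2→B1 stop@B0
  join B4 pred B1: · stop@B1
  join B4 pred B2: B2 stop@B1
  B0: DF=∅
  B1: DF={B1}
  B2: DF={B1,B4}
  B3: DF=∅
  B4: DF=∅

φ for q: defs {B1}
  DF⁺ = {B1}

Answer: ["B1"]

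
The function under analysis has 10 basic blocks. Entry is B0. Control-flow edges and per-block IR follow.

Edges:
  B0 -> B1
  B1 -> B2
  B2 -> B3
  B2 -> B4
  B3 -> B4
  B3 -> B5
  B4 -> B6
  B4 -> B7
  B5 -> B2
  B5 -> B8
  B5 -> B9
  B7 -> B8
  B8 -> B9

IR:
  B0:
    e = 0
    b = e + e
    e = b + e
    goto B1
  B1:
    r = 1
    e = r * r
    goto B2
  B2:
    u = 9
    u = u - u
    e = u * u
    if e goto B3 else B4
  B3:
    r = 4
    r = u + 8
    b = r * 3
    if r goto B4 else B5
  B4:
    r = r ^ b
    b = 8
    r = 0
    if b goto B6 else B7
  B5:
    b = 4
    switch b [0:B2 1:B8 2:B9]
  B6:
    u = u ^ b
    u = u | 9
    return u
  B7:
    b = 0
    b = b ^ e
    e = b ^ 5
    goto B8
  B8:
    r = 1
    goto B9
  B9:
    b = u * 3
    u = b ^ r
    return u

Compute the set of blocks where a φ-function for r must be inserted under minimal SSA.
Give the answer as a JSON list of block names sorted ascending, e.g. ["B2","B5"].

Answer: ["B2", "B4", "B8", "B9"]

Working:
idom tree: B1←B0 B2←B1 B3←B2 B4←B2 B5←B3 B6←B4 B7←B4 B8←B2 B9←B2
Dom∩ at merges:
  B2: preds {B1,B5}: {B0,B1} ∩ {B0,B1,B2,B3,B5} = {B0,B1}; idom=B1
  B4: preds {B2,B3}: {B0,B1,B2} ∩ {B0,B1,B2,B3} = {B0,B1,B2}; idom=B2
  B8: preds {B5,B7}: {B0,B1,B2,B3,B5} ∩ {B0,B1,B2,B4,B7} = {B0,B1,B2}; idom=B2
  B9: preds {B5,B8}: {B0,B1,B2,B3,B5} ∩ {B0,B1,B2,B8} = {B0,B1,B2}; idom=B2

Frontier:
  join B2 pred B1: · stop@B1
  join B2 pred B5: B5→B3→B2 stop@B1
  join B4 pred B2: · stop@B2
  join B4 pred B3: B3 stop@B2
  join B8 pred B5: B5→B3 stop@B2
  join B8 pred B7: B7→B4 stop@B2
  join B9 pred B5: B5→B3 stop@B2
  join B9 pred B8: B8 stop@B2
  B0 → ∅
  B1 → ∅
  B2 → {B2}
  B3 → {B2,B4,B8,B9}
  B4 → {B8}
  B5 → {B2,B8,B9}
  B6 → ∅
  B7 → {B8}
  B8 → {B9}
  B9 → ∅

φ for r: defs {B1,B3,B4,B8}
  DF⁺ = {B2,B4,B8,B9}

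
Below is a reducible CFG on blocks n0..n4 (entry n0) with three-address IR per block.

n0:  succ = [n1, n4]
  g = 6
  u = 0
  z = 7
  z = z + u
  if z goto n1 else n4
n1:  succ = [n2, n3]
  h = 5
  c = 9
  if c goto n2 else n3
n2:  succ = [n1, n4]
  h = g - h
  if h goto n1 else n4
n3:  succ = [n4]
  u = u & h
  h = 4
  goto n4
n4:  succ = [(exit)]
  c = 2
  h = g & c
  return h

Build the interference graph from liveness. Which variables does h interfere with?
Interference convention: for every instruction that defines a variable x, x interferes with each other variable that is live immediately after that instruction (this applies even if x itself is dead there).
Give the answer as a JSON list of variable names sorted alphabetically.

def/use:
  n0 def {g,u,z} use ∅
  n1 def {c,h} use ∅
  n2 def {h} use {g,h}
  n3 def {h,u} use {h,u}
  n4 def {c,h} use {g}

Live sets:
  n0 li=∅ lo={g,u}
  n1 li={g,u} lo={g,h,u}
  n2 li={g,h,u} lo={g,u}
  n3 li={g,h,u} lo={g}
  n4 li={g} lo=∅

Interfere edges:
  c↔{g,h,u}
  g↔{c,h,u,z}
  h↔{c,g,u}
  u↔{c,g,h,z}
  z↔{g,u}

N(h) = ["c", "g", "u"]

Answer: ["c", "g", "u"]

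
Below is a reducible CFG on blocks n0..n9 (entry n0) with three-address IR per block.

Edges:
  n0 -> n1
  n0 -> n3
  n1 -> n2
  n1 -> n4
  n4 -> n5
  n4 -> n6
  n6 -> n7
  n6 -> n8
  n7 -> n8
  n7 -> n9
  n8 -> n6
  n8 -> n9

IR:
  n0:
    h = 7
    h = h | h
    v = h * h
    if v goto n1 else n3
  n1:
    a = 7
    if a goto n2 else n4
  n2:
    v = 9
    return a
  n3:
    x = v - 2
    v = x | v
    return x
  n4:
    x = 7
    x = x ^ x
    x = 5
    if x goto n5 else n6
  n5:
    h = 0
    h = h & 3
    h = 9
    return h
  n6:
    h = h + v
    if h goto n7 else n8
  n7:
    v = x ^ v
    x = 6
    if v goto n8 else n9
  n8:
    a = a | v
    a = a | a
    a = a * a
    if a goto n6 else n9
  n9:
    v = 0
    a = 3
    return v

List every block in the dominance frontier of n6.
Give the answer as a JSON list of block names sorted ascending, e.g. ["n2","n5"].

idom tree: n1←n0 n2←n1 n3←n0 n4←n1 n5←n4 n6←n4 n7←n6 n8←n6 n9←n6
Dom at joins:
  n6: preds {n4,n8}: {n0,n1,n4} ∩ {n0,n1,n4,n6,n8} = {n0,n1,n4}; idom=n4
  n8: preds {n6,n7}: {n0,n1,n4,n6} ∩ {n0,n1,n4,n6,n7} = {n0,n1,n4,n6}; idom=n6
  n9: preds {n7,n8}: {n0,n1,n4,n6,n7} ∩ {n0,n1,n4,n6,n8} = {n0,n1,n4,n6}; idom=n6

DF walk-up:
  n6←n4: walk · to n4
  n6←n8: walk n8→n6 to n4
  n8←n6: walk · to n6
  n8←n7: walk n7 to n6
  n9←n7: walk n7 to n6
  n9←n8: walk n8 to n6
  n0 → ∅
  n1 → ∅
  n2 → ∅
  n3 → ∅
  n4 → ∅
  n5 → ∅
  n6 → {n6}
  n7 → {n8,n9}
  n8 → {n6,n9}
  n9 → ∅

DF(n6) = ["n6"]

Answer: ["n6"]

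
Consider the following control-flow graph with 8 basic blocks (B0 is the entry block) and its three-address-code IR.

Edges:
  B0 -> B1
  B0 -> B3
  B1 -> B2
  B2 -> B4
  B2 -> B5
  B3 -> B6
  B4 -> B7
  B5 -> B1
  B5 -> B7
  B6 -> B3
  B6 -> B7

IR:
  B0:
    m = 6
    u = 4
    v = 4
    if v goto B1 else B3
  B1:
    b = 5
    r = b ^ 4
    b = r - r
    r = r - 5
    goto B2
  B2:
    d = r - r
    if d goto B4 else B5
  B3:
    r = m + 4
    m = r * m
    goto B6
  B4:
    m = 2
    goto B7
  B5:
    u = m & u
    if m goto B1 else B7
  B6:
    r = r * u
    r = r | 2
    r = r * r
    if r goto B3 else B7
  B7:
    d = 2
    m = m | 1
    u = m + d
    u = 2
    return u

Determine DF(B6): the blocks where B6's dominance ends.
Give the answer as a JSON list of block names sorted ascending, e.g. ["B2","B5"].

idom tree: B1←B0 B2←B1 B3←B0 B4←B2 B5←B2 B6←B3 B7←B0
Dom at joins:
  B1: preds {B0,B5}: {B0} ∩ {B0,B1,B2,B5} = {B0}; idom=B0
  B3: preds {B0,B6}: {B0} ∩ {B0,B3,B6} = {B0}; idom=B0
  B7: preds {B4,B5,B6}: {B0,B1,B2,B4} ∩ {B0,B1,B2,B5} ∩ {B0,B3,B6} = {B0}; idom=B0

DF derivation:
  join B1 pred B0: · stop@B0
  join B1 pred B5: B5→B2→B1 stop@B0
  join B3 pred B0: · stop@B0
  join B3 pred B6: B6→B3 stop@B0
  join B7 pred B4: B4→B2→B1 stop@B0
  join B7 pred B5: B5→B2→B1 stop@B0
  join B7 pred B6: B6→B3 stop@B0
  DF(B0)=∅
  DF(B1)={B1,B7}
  DF(B2)={B1,B7}
  DF(B3)={B3,B7}
  DF(B4)={B7}
  DF(B5)={B1,B7}
  DF(B6)={B3,B7}
  DF(B7)=∅

DF(B6) = ["B3", "B7"]

Answer: ["B3", "B7"]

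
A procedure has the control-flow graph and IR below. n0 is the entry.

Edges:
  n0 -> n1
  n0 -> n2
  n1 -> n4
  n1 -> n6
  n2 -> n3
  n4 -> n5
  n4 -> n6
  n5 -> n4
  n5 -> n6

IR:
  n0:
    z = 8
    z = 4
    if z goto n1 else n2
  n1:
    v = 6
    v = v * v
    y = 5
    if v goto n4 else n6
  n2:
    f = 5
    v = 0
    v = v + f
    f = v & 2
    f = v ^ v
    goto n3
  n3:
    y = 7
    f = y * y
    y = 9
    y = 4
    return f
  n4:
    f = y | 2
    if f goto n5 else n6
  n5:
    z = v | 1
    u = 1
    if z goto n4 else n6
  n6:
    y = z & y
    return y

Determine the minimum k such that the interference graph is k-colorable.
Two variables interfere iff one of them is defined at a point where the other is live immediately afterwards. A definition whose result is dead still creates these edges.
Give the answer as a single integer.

Block summaries:
  n0 def {z} use ∅
  n1 def {v,y} use ∅
  n2 def {f,v} use ∅
  n3 def {f,y} use ∅
  n4 def {f} use {y}
  n5 def {u,z} use {v}
  n6 def {y} use {y,z}

Liveness:
  live n0: ∅→{z}
  live n1: {z}→{v,y,z}
  live n2: ∅→∅
  live n3: ∅→∅
  live n4: {v,y,z}→{v,y,z}
  live n5: {v,y}→{v,y,z}
  live n6: {y,z}→∅

Interference:
  f: {v,y,z}
  u: {v,y,z}
  v: {f,u,y,z}
  y: {f,u,v,z}
  z: {f,u,v,y}

Chromatic number:
  clique {f,v,y,z} ⇒ need ≥ 4
  assign f→c3 u→c3 v→c0 y→c1 z→c2 — no edge inside a register ⇒ χ ≤ 4
  χ = 4

Answer: 4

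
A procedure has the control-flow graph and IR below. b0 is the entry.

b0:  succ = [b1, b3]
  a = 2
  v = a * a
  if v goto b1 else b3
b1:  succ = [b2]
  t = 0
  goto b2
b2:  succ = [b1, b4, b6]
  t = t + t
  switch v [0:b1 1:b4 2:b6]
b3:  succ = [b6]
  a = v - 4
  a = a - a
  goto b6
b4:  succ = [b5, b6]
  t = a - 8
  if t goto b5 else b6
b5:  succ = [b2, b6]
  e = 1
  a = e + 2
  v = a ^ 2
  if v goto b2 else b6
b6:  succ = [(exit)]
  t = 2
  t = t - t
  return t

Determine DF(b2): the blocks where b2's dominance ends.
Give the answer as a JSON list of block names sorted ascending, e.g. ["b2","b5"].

idom tree: b1←b0 b2←b1 b3←b0 b4←b2 b5←b4 b6←b0
Join-block Dom:
  b1: preds {b0,b2}: {b0} ∩ {b0,b1,b2} = {b0}; idom=b0
  b2: preds {b1,b5}: {b0,b1} ∩ {b0,b1,b2,b4,b5} = {b0,b1}; idom=b1
  b6: preds {b2,b3,b4,b5}: {b0,b1,b2} ∩ {b0,b3} ∩ {b0,b1,b2,b4} ∩ {b0,b1,b2,b4,b5} = {b0}; idom=b0

DF derivation:
  b1←b0: walk · to b0
  b1←b2: walk b2→b1 to b0
  b2←b1: walk · to b1
  b2←b5: walk b5→b4→b2 to b1
  b6←b2: walk b2→b1 to b0
  b6←b3: walk b3 to b0
  b6←b4: walk b4→b2→b1 to b0
  b6←b5: walk b5→b4→b2→b1 to b0
  DF(b0)=∅
  DF(b1)={b1,b6}
  DF(b2)={b1,b2,b6}
  DF(b3)={b6}
  DF(b4)={b2,b6}
  DF(b5)={b2,b6}
  DF(b6)=∅

DF(b2) = ["b1", "b2", "b6"]

Answer: ["b1", "b2", "b6"]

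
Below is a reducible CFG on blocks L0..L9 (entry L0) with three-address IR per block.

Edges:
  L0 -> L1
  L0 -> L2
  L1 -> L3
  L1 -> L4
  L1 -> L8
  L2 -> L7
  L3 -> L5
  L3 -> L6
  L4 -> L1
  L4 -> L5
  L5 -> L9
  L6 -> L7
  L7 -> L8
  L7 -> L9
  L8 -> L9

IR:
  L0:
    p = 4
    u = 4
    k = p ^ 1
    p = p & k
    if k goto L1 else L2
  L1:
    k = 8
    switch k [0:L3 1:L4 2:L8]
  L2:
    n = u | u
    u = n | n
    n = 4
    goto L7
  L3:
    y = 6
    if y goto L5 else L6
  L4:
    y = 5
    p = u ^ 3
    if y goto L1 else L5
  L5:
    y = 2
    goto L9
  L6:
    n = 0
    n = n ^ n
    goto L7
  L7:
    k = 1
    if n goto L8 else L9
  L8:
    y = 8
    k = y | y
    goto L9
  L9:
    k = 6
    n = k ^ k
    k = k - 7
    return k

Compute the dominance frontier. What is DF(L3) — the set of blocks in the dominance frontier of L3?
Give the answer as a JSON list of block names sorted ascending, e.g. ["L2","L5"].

Answer: ["L5", "L7"]

Analysis:
idom tree: L1←L0 L2←L0 L3←L1 L4←L1 L5←L1 L6←L3 L7←L0 L8←L0 L9←L0
Join-block Dom:
  L1: preds {L0,L4}: {L0} ∩ {L0,L1,L4} = {L0}; idom=L0
  L5: preds {L3,L4}: {L0,L1,L3} ∩ {L0,L1,L4} = {L0,L1}; idom=L1
  L7: preds {L2,L6}: {L0,L2} ∩ {L0,L1,L3,L6} = {L0}; idom=L0
  L8: preds {L1,L7}: {L0,L1} ∩ {L0,L7} = {L0}; idom=L0
  L9: preds {L5,L7,L8}: {L0,L1,L5} ∩ {L0,L7} ∩ {L0,L8} = {L0}; idom=L0

DF walk-up:
  join L1 pred L0: · stop@L0
  join L1 pred L4: L4→L1 stop@L0
  join L5 pred L3: L3 stop@L1
  join L5 pred L4: L4 stop@L1
  join L7 pred L2: L2 stop@L0
  join L7 pred L6: L6→L3→L1 stop@L0
  join L8 pred L1: L1 stop@L0
  join L8 pred L7: L7 stop@L0
  join L9 pred L5: L5→L1 stop@L0
  join L9 pred L7: L7 stop@L0
  join L9 pred L8: L8 stop@L0
  L0: DF=∅
  L1: DF={L1,L7,L8,L9}
  L2: DF={L7}
  L3: DF={L5,L7}
  L4: DF={L1,L5}
  L5: DF={L9}
  L6: DF={L7}
  L7: DF={L8,L9}
  L8: DF={L9}
  L9: DF=∅

DF(L3) = ["L5", "L7"]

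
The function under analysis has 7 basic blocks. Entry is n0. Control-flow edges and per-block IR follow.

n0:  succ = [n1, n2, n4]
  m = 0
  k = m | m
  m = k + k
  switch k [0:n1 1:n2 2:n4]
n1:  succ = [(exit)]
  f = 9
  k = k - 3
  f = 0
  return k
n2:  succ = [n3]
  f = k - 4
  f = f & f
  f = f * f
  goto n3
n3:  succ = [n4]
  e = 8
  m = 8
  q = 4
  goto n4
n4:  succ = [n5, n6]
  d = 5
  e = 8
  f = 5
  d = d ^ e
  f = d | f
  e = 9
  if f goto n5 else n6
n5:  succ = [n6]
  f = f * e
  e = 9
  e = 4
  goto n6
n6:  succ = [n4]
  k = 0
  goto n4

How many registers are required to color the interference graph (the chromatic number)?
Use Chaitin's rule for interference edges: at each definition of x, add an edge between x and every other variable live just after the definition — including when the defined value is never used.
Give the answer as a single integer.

Answer: 3

Derivation:
Block summaries:
  n0: def={k,m} ue=∅
  n1: def={f,k} ue={k}
  n2: def={f} ue={k}
  n3: def={e,m,q} ue=∅
  n4: def={d,e,f} ue=∅
  n5: def={e,f} ue={e,f}
  n6: def={k} ue=∅

Backward fixpoint:
  live n0: ∅→{k}
  live n1: {k}→∅
  live n2: {k}→∅
  live n3: ∅→∅
  live n4: ∅→{e,f}
  live n5: {e,f}→∅
  live n6: ∅→∅

Interfere edges:
  d↔{e,f}
  e↔{d,f}
  f↔{d,e,k}
  k↔{f,m}
  m↔{k}
  q↔∅

Colouring:
  clique {d,e,f} ⇒ need ≥ 3
  assign d→r1 e→r2 f→r0 k→r1 m→r0 q→r0 — no edge inside a register ⇒ χ ≤ 3
  χ = 3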